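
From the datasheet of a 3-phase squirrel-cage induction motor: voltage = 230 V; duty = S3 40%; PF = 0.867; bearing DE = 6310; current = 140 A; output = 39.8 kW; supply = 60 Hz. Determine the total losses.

P_in = √3·V·I·cosφ = 1.732×230×140×0.867 = 48353 W
P_out = 39800 W
Losses = P_in − P_out = 48353 − 39800 = 8553 W

8.55 kW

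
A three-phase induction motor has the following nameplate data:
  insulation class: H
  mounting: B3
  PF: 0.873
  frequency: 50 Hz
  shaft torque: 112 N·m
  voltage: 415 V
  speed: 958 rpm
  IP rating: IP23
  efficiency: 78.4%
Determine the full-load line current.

22.8 A

ω = 2π×958/60 = 100.3 rad/s; P_out = τω = 112 × 100.3 = 11234 W
P_in = P_out / η = 11234 / 0.784 = 14329 W
I_L = P_in / (√3·V_L·cosφ) = 14329 / (1.732 × 415 × 0.873) = 22.8 A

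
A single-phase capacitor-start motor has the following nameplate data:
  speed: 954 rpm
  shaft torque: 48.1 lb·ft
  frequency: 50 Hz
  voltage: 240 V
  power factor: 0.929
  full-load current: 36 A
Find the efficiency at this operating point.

τ = 48.1 lb·ft × 1.356 = 65.22 N·m
ω = 2π × 954/60 = 99.9 rad/s; P_out = τω = 65.22 × 99.9 = 6515 W
P_in = V·I·cosφ = 240 × 36 × 0.929 = 8027 W
η = P_out / P_in = 6515 / 8027 = 0.812 = 81.2%

81.2 %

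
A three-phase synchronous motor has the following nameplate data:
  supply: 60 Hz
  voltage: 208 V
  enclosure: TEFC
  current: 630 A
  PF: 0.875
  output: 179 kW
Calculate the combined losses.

19.6 kW

P_in = √3·V·I·cosφ = 1.732×208×630×0.875 = 198591 W
P_out = 179000 W
Losses = P_in − P_out = 198591 − 179000 = 19591 W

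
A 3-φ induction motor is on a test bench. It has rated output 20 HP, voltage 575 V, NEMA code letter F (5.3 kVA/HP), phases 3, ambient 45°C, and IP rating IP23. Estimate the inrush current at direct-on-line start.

106 A

S_LR = 5.3 × 20 = 106 kVA
I_LR = S_LR/(√3·V_L) = 106000/(1.732×575) = 106 A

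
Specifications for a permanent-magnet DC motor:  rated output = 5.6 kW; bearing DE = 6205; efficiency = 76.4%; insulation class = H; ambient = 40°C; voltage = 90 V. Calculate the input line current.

P_out = 5.6 kW = 5600 W
P_in = P_out / η = 5600 / 0.764 = 7330 W
I = P_in / V = 7330 / 90 = 81.4 A

81.4 A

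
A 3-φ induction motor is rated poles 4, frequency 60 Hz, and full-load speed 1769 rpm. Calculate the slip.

n_s = 120f/p = 120×60/4 = 1800 rpm
s = (n_s − n)/n_s = (1800 − 1769)/1800 = 0.0172

1.7 %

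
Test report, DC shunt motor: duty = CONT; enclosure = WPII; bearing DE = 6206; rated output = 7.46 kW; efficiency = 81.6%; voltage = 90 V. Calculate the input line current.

P_out = 7.46 kW = 7460 W
P_in = P_out / η = 7460 / 0.816 = 9142 W
I = P_in / V = 9142 / 90 = 102 A

102 A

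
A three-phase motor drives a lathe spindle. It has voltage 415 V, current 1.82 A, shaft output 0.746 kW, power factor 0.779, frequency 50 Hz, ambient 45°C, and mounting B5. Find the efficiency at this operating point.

P_out = 0.746 kW = 746 W
P_in = √3·V_L·I_L·cosφ = 1.732 × 415 × 1.82 × 0.779 = 1019 W
η = P_out / P_in = 746 / 1019 = 0.732 = 73.2%

73.2 %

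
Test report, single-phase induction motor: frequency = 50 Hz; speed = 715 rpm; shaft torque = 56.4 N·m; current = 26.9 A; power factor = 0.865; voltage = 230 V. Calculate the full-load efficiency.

78.9 %

ω = 2π × 715/60 = 74.87 rad/s; P_out = τω = 56.4 × 74.87 = 4223 W
P_in = V·I·cosφ = 230 × 26.9 × 0.865 = 5352 W
η = P_out / P_in = 4223 / 5352 = 0.789 = 78.9%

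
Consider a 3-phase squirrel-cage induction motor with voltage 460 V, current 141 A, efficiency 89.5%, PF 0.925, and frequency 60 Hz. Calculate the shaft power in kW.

93 kW

P_in = √3·V·I·cosφ = 1.732 × 460 × 141 × 0.925 = 103912 W
P_out = η·P_in = 0.895 × 103912 = 93001 W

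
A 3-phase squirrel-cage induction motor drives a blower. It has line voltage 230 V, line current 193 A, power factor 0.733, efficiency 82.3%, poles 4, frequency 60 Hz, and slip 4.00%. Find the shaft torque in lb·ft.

P_in = √3·V·I·cosφ = 1.732 × 230 × 193 × 0.733 = 56356 W
P_out = η·P_in = 0.823 × 56356 = 46381 W
n_s = 120×60/4 = 1800 rpm; n = 1800×(1−0.04) = 1728 rpm
ω = 2π×1728/60 = 181 rad/s
τ = P_out/ω = 46381/181 = 256.2 N·m
In lb·ft: 256.2/1.356 = 189 lb·ft

189 lb·ft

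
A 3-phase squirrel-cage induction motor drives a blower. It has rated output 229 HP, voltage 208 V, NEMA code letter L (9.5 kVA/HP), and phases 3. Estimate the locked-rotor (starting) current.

S_LR = 9.5 × 229 = 2175.5 kVA
I_LR = S_LR/(√3·V_L) = 2175500/(1.732×208) = 6040 A

6040 A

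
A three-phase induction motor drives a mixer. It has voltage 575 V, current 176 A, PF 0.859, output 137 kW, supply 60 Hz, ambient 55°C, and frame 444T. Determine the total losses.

P_in = √3·V·I·cosφ = 1.732×575×176×0.859 = 150564 W
P_out = 137000 W
Losses = P_in − P_out = 150564 − 137000 = 13564 W

13600 W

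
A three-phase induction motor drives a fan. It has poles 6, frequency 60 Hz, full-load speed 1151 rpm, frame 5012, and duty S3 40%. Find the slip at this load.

4.08 %

n_s = 120f/p = 120×60/6 = 1200 rpm
s = (n_s − n)/n_s = (1200 − 1151)/1200 = 0.0408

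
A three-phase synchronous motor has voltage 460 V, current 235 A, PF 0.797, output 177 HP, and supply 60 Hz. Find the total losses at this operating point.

P_in = √3·V·I·cosφ = 1.732×460×235×0.797 = 149222 W
P_out = 177×746 = 132042 W
Losses = P_in − P_out = 149222 − 132042 = 17180 W

17200 W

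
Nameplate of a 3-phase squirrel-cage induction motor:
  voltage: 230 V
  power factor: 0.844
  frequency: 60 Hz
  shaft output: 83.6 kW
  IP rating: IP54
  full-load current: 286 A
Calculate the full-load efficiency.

P_out = 83.6 kW = 83600 W
P_in = √3·V_L·I_L·cosφ = 1.732 × 230 × 286 × 0.844 = 96158 W
η = P_out / P_in = 83600 / 96158 = 0.869 = 86.9%

86.9 %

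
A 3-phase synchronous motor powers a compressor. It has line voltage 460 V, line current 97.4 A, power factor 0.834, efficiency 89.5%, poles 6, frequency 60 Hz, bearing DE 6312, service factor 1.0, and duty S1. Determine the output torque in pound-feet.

P_in = √3·V·I·cosφ = 1.732 × 460 × 97.4 × 0.834 = 64719 W
P_out = η·P_in = 0.895 × 64719 = 57924 W
n = n_s = 120×60/6 = 1200 rpm (synchronous)
ω = 2π×1200/60 = 125.7 rad/s
τ = P_out/ω = 57924/125.7 = 460.8 N·m
In lb·ft: 460.8/1.356 = 340 lb·ft

340 lb·ft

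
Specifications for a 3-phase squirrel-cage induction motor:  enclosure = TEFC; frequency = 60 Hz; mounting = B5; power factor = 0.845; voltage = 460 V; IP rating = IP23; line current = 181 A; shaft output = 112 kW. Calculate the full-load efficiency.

P_out = 112 kW = 112000 W
P_in = √3·V_L·I_L·cosφ = 1.732 × 460 × 181 × 0.845 = 121854 W
η = P_out / P_in = 112000 / 121854 = 0.919 = 91.9%

91.9 %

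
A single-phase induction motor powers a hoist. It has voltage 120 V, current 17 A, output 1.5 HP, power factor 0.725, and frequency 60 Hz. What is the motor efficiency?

P_out = 1.5 × 746 = 1119 W
P_in = V·I·cosφ = 120 × 17 × 0.725 = 1479 W
η = P_out / P_in = 1119 / 1479 = 0.757 = 75.7%

75.7 %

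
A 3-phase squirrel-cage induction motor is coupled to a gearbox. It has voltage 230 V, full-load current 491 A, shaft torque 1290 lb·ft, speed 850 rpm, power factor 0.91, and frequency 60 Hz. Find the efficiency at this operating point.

87.5 %

τ = 1290 lb·ft × 1.356 = 1749 N·m
ω = 2π × 850/60 = 89.01 rad/s; P_out = τω = 1749 × 89.01 = 155678 W
P_in = √3·V_L·I_L·cosφ = 1.732 × 230 × 491 × 0.91 = 177991 W
η = P_out / P_in = 155678 / 177991 = 0.875 = 87.5%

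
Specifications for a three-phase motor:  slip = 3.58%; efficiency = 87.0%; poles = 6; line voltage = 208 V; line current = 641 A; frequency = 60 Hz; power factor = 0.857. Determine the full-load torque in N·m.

P_in = √3·V·I·cosφ = 1.732 × 208 × 641 × 0.857 = 197902 W
P_out = η·P_in = 0.87 × 197902 = 172175 W
n_s = 120×60/6 = 1200 rpm; n = 1200×(1−0.0358) = 1157 rpm
ω = 2π×1157/60 = 121.2 rad/s
τ = P_out/ω = 172175/121.2 = 1420 N·m

1420 N·m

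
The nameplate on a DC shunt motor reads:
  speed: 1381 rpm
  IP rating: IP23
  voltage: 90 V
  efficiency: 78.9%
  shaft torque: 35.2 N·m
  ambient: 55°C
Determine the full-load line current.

ω = 2π×1381/60 = 144.6 rad/s; P_out = τω = 35.2 × 144.6 = 5090 W
P_in = P_out / η = 5090 / 0.789 = 6451 W
I = P_in / V = 6451 / 90 = 71.7 A

71.7 A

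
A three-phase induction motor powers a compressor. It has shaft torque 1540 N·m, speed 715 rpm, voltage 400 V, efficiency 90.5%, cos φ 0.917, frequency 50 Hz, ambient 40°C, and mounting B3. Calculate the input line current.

201 A

ω = 2π×715/60 = 74.87 rad/s; P_out = τω = 1540 × 74.87 = 115300 W
P_in = P_out / η = 115300 / 0.905 = 127403 W
I_L = P_in / (√3·V_L·cosφ) = 127403 / (1.732 × 400 × 0.917) = 201 A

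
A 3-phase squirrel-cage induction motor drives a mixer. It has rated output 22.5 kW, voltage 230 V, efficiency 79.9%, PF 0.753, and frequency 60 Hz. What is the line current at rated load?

P_out = 22.5 kW = 22500 W
P_in = P_out / η = 22500 / 0.799 = 28160 W
I_L = P_in / (√3·V_L·cosφ) = 28160 / (1.732 × 230 × 0.753) = 93.9 A

93.9 A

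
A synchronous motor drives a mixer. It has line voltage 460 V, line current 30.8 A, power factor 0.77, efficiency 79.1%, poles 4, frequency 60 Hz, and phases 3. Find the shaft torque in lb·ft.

P_in = √3·V·I·cosφ = 1.732 × 460 × 30.8 × 0.77 = 18895 W
P_out = η·P_in = 0.791 × 18895 = 14946 W
n = n_s = 120×60/4 = 1800 rpm (synchronous)
ω = 2π×1800/60 = 188.5 rad/s
τ = P_out/ω = 14946/188.5 = 79.29 N·m
In lb·ft: 79.29/1.356 = 58.5 lb·ft

58.5 lb·ft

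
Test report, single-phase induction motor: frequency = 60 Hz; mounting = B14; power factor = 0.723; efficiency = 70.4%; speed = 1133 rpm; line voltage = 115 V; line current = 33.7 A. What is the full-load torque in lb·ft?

12.3 lb·ft

P_in = V·I·cosφ = 115 × 33.7 × 0.723 = 2802 W
P_out = η·P_in = 0.704 × 2802 = 1973 W
n = 1133 rpm
ω = 2π×1133/60 = 118.6 rad/s
τ = P_out/ω = 1973/118.6 = 16.64 N·m
In lb·ft: 16.64/1.356 = 12.3 lb·ft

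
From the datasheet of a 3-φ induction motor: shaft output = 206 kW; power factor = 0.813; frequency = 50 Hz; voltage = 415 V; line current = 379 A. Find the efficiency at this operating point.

93.0 %

P_out = 206 kW = 206000 W
P_in = √3·V_L·I_L·cosφ = 1.732 × 415 × 379 × 0.813 = 221476 W
η = P_out / P_in = 206000 / 221476 = 0.930 = 93.0%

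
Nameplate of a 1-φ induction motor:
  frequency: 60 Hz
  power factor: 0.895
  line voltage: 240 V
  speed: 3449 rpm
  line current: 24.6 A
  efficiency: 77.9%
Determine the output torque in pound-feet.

8.41 lb·ft

P_in = V·I·cosφ = 240 × 24.6 × 0.895 = 5284 W
P_out = η·P_in = 0.779 × 5284 = 4116 W
n = 3449 rpm
ω = 2π×3449/60 = 361.2 rad/s
τ = P_out/ω = 4116/361.2 = 11.4 N·m
In lb·ft: 11.4/1.356 = 8.41 lb·ft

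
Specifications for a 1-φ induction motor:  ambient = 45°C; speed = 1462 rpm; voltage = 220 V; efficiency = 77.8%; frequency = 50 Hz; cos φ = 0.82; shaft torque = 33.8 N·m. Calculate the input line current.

ω = 2π×1462/60 = 153.1 rad/s; P_out = τω = 33.8 × 153.1 = 5175 W
P_in = P_out / η = 5175 / 0.778 = 6652 W
I = P_in / (V·cosφ) = 6652 / (220 × 0.82) = 36.9 A

36.9 A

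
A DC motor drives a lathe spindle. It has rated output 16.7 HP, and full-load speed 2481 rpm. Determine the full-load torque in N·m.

48 N·m

P_out = 16.7 × 746 = 12458 W
ω = 2π × 2481/60 = 259.8 rad/s
τ = P_out/ω = 12458/259.8 = 48 N·m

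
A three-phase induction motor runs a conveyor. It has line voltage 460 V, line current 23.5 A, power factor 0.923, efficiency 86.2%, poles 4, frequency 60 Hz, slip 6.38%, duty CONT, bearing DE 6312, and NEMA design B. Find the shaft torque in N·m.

P_in = √3·V·I·cosφ = 1.732 × 460 × 23.5 × 0.923 = 17281 W
P_out = η·P_in = 0.862 × 17281 = 14896 W
n_s = 120×60/4 = 1800 rpm; n = 1800×(1−0.0638) = 1685 rpm
ω = 2π×1685/60 = 176.5 rad/s
τ = P_out/ω = 14896/176.5 = 84.4 N·m

84.4 N·m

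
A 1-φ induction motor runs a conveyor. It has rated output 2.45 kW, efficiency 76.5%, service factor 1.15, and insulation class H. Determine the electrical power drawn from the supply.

P_out = 2450 W
P_in = P_out/η = 2450/0.765 = 3203 W = 3.2 kW

3.2 kW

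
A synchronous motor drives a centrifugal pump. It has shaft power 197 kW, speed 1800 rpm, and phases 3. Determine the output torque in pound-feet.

ω = 2π × 1800/60 = 188.5 rad/s
τ = P/ω = 197000/188.5 = 1045 N·m
In lb·ft: 1045/1.356 = 771 lb·ft

771 lb·ft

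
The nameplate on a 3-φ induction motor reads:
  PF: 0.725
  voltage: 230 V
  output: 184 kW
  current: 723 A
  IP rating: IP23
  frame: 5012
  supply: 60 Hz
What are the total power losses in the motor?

24800 W

P_in = √3·V·I·cosφ = 1.732×230×723×0.725 = 208810 W
P_out = 184000 W
Losses = P_in − P_out = 208810 − 184000 = 24810 W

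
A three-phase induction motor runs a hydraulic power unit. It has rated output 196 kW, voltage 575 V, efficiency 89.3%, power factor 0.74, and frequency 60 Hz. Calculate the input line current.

P_out = 196 kW = 196000 W
P_in = P_out / η = 196000 / 0.893 = 219485 W
I_L = P_in / (√3·V_L·cosφ) = 219485 / (1.732 × 575 × 0.74) = 298 A

298 A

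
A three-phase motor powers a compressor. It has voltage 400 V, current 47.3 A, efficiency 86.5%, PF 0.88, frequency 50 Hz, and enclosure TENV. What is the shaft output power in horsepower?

33.4 HP

P_in = √3·V·I·cosφ = 1.732 × 400 × 47.3 × 0.88 = 28837 W
P_out = η·P_in = 0.865 × 28837 = 24944 W
= 24944/746 = 33.4 HP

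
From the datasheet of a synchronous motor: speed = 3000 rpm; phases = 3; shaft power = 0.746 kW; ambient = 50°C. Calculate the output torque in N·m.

ω = 2π × 3000/60 = 314.2 rad/s
τ = P/ω = 746/314.2 = 2.37 N·m

2.37 N·m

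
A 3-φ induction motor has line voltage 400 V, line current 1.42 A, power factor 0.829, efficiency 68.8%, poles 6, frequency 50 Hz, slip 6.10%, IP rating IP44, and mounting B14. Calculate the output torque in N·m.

5.71 N·m

P_in = √3·V·I·cosφ = 1.732 × 400 × 1.42 × 0.829 = 816 W
P_out = η·P_in = 0.688 × 816 = 561 W
n_s = 120×50/6 = 1000 rpm; n = 1000×(1−0.061) = 939 rpm
ω = 2π×939/60 = 98.33 rad/s
τ = P_out/ω = 561/98.33 = 5.71 N·m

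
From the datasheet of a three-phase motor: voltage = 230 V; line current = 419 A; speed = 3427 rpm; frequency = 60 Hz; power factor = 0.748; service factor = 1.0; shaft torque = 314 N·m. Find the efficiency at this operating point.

ω = 2π × 3427/60 = 358.9 rad/s; P_out = τω = 314 × 358.9 = 112695 W
P_in = √3·V_L·I_L·cosφ = 1.732 × 230 × 419 × 0.748 = 124851 W
η = P_out / P_in = 112695 / 124851 = 0.903 = 90.3%

90.3 %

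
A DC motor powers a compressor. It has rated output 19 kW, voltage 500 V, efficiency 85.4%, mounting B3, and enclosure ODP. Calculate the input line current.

44.5 A

P_out = 19 kW = 19000 W
P_in = P_out / η = 19000 / 0.854 = 22248 W
I = P_in / V = 22248 / 500 = 44.5 A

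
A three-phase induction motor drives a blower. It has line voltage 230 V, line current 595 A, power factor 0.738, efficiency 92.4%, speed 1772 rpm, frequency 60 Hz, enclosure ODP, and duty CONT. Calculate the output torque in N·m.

P_in = √3·V·I·cosφ = 1.732 × 230 × 595 × 0.738 = 174924 W
P_out = η·P_in = 0.924 × 174924 = 161630 W
n = 1772 rpm
ω = 2π×1772/60 = 185.6 rad/s
τ = P_out/ω = 161630/185.6 = 871 N·m

871 N·m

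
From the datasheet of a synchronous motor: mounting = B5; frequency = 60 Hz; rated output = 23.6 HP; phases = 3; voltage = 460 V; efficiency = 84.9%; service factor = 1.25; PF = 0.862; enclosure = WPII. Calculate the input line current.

30.2 A

P_out = 23.6 × 746 = 17606 W
P_in = P_out / η = 17606 / 0.849 = 20737 W
I_L = P_in / (√3·V_L·cosφ) = 20737 / (1.732 × 460 × 0.862) = 30.2 A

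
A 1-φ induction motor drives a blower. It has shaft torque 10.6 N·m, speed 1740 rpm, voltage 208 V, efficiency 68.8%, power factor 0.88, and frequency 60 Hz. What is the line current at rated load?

15.3 A

ω = 2π×1740/60 = 182.2 rad/s; P_out = τω = 10.6 × 182.2 = 1931 W
P_in = P_out / η = 1931 / 0.688 = 2807 W
I = P_in / (V·cosφ) = 2807 / (208 × 0.88) = 15.3 A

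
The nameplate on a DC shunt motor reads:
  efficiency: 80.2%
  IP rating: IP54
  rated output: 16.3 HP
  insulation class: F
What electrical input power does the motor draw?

15.2 kW

P_out = 16.3 × 746 = 12160 W
P_in = P_out/η = 12160/0.802 = 15162 W = 15.2 kW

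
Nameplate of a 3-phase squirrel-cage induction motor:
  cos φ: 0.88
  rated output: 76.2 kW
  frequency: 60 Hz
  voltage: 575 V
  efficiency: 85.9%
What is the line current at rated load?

P_out = 76.2 kW = 76200 W
P_in = P_out / η = 76200 / 0.859 = 88708 W
I_L = P_in / (√3·V_L·cosφ) = 88708 / (1.732 × 575 × 0.88) = 101 A

101 A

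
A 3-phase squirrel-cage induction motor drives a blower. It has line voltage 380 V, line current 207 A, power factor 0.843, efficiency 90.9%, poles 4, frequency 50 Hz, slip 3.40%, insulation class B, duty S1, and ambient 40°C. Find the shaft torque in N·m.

P_in = √3·V·I·cosφ = 1.732 × 380 × 207 × 0.843 = 114850 W
P_out = η·P_in = 0.909 × 114850 = 104399 W
n_s = 120×50/4 = 1500 rpm; n = 1500×(1−0.034) = 1449 rpm
ω = 2π×1449/60 = 151.7 rad/s
τ = P_out/ω = 104399/151.7 = 688 N·m

688 N·m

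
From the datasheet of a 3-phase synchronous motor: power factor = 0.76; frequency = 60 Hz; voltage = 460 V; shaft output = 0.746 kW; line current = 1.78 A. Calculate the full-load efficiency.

69.2 %

P_out = 0.746 kW = 746 W
P_in = √3·V_L·I_L·cosφ = 1.732 × 460 × 1.78 × 0.76 = 1078 W
η = P_out / P_in = 746 / 1078 = 0.692 = 69.2%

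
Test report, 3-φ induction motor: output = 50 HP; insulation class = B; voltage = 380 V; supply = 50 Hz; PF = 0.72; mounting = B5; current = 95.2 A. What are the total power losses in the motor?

P_in = √3·V·I·cosφ = 1.732×380×95.2×0.72 = 45113 W
P_out = 50×746 = 37300 W
Losses = P_in − P_out = 45113 − 37300 = 7813 W

7810 W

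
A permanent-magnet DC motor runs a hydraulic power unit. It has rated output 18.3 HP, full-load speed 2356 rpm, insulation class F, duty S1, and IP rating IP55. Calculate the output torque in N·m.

55.3 N·m

P_out = 18.3 × 746 = 13652 W
ω = 2π × 2356/60 = 246.7 rad/s
τ = P_out/ω = 13652/246.7 = 55.3 N·m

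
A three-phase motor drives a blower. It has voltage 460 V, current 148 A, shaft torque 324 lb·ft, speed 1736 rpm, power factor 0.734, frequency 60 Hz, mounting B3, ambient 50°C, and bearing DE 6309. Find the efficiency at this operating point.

92.3 %

τ = 324 lb·ft × 1.356 = 439.3 N·m
ω = 2π × 1736/60 = 181.8 rad/s; P_out = τω = 439.3 × 181.8 = 79865 W
P_in = √3·V_L·I_L·cosφ = 1.732 × 460 × 148 × 0.734 = 86549 W
η = P_out / P_in = 79865 / 86549 = 0.923 = 92.3%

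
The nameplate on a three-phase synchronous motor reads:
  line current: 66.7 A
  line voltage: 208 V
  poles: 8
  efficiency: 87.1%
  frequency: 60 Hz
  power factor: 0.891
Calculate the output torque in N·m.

P_in = √3·V·I·cosφ = 1.732 × 208 × 66.7 × 0.891 = 21410 W
P_out = η·P_in = 0.871 × 21410 = 18648 W
n = n_s = 120×60/8 = 900 rpm (synchronous)
ω = 2π×900/60 = 94.25 rad/s
τ = P_out/ω = 18648/94.25 = 198 N·m

198 N·m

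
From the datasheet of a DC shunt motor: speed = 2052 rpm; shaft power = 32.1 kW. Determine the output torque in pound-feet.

ω = 2π × 2052/60 = 214.9 rad/s
τ = P/ω = 32100/214.9 = 149.4 N·m
In lb·ft: 149.4/1.356 = 110 lb·ft

110 lb·ft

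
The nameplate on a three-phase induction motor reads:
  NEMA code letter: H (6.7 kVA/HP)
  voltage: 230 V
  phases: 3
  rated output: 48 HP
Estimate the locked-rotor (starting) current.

S_LR = 6.7 × 48 = 321.6 kVA
I_LR = S_LR/(√3·V_L) = 321600/(1.732×230) = 807 A

807 A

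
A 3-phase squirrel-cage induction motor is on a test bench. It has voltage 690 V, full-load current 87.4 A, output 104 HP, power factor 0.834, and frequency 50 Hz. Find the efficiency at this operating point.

P_out = 104 × 746 = 77584 W
P_in = √3·V_L·I_L·cosφ = 1.732 × 690 × 87.4 × 0.834 = 87111 W
η = P_out / P_in = 77584 / 87111 = 0.891 = 89.1%

89.1 %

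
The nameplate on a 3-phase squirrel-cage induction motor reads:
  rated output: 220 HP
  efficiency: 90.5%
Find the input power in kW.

181 kW

P_out = 220 × 746 = 164120 W
P_in = P_out/η = 164120/0.905 = 181348 W = 181 kW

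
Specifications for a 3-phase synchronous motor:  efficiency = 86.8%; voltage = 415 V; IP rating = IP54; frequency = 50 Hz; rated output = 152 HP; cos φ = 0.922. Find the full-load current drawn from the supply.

P_out = 152 × 746 = 113392 W
P_in = P_out / η = 113392 / 0.868 = 130636 W
I_L = P_in / (√3·V_L·cosφ) = 130636 / (1.732 × 415 × 0.922) = 197 A

197 A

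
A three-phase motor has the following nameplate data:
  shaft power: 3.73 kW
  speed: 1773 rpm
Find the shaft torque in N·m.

20.1 N·m

ω = 2π × 1773/60 = 185.7 rad/s
τ = P/ω = 3730/185.7 = 20.1 N·m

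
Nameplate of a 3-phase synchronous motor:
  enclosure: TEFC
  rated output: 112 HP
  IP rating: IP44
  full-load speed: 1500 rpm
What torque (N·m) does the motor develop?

P_out = 112 × 746 = 83552 W
ω = 2π × 1500/60 = 157.1 rad/s
τ = P_out/ω = 83552/157.1 = 532 N·m

532 N·m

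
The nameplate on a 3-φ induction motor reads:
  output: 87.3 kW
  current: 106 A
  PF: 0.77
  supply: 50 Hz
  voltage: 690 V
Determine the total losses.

10.2 kW

P_in = √3·V·I·cosφ = 1.732×690×106×0.77 = 97542 W
P_out = 87300 W
Losses = P_in − P_out = 97542 − 87300 = 10242 W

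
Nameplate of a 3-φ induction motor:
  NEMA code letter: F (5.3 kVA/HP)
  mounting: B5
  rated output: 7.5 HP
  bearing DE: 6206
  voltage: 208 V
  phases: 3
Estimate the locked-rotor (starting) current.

110 A

S_LR = 5.3 × 7.5 = 39.75 kVA
I_LR = S_LR/(√3·V_L) = 39750/(1.732×208) = 110 A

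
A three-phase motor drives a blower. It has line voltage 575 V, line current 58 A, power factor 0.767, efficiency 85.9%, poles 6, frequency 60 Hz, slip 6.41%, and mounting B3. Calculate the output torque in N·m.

P_in = √3·V·I·cosφ = 1.732 × 575 × 58 × 0.767 = 44304 W
P_out = η·P_in = 0.859 × 44304 = 38057 W
n_s = 120×60/6 = 1200 rpm; n = 1200×(1−0.0641) = 1123 rpm
ω = 2π×1123/60 = 117.6 rad/s
τ = P_out/ω = 38057/117.6 = 324 N·m

324 N·m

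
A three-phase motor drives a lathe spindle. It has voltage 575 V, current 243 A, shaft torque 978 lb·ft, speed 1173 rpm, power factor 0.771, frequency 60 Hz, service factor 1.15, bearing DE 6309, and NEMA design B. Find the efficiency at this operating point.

87.3 %

τ = 978 lb·ft × 1.356 = 1326 N·m
ω = 2π × 1173/60 = 122.8 rad/s; P_out = τω = 1326 × 122.8 = 162833 W
P_in = √3·V_L·I_L·cosφ = 1.732 × 575 × 243 × 0.771 = 186585 W
η = P_out / P_in = 162833 / 186585 = 0.873 = 87.3%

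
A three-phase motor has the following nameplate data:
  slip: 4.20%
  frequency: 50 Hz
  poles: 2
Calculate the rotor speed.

n_s = 120f/p = 120×50/2 = 3000 rpm
n = n_s(1 − s) = 3000 × (1 − 0.042) = 2874 rpm

2874 rpm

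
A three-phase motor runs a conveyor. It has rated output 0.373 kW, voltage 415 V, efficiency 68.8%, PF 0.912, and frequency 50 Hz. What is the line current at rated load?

0.827 A

P_out = 0.373 kW = 373 W
P_in = P_out / η = 373 / 0.688 = 542 W
I_L = P_in / (√3·V_L·cosφ) = 542 / (1.732 × 415 × 0.912) = 0.827 A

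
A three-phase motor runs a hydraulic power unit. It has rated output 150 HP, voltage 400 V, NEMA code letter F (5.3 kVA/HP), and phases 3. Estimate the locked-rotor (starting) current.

S_LR = 5.3 × 150 = 795 kVA
I_LR = S_LR/(√3·V_L) = 795000/(1.732×400) = 1150 A

1150 A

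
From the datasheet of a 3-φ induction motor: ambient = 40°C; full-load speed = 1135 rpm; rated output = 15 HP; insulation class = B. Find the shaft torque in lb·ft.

69.4 lb·ft

P_out = 15 × 746 = 11190 W
ω = 2π × 1135/60 = 118.9 rad/s
τ = P_out/ω = 11190/118.9 = 94.11 N·m
In lb·ft: 94.11/1.356 = 69.4 lb·ft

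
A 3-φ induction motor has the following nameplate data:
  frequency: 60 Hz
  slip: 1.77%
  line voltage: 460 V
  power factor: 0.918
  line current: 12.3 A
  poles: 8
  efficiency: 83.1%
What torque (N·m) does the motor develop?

80.8 N·m

P_in = √3·V·I·cosφ = 1.732 × 460 × 12.3 × 0.918 = 8996 W
P_out = η·P_in = 0.831 × 8996 = 7476 W
n_s = 120×60/8 = 900 rpm; n = 900×(1−0.0177) = 884 rpm
ω = 2π×884/60 = 92.57 rad/s
τ = P_out/ω = 7476/92.57 = 80.8 N·m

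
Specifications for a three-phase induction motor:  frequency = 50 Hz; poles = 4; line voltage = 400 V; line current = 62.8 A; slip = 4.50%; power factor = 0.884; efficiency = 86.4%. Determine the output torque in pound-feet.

P_in = √3·V·I·cosφ = 1.732 × 400 × 62.8 × 0.884 = 38461 W
P_out = η·P_in = 0.864 × 38461 = 33230 W
n_s = 120×50/4 = 1500 rpm; n = 1500×(1−0.045) = 1433 rpm
ω = 2π×1433/60 = 150.1 rad/s
τ = P_out/ω = 33230/150.1 = 221.4 N·m
In lb·ft: 221.4/1.356 = 163 lb·ft

163 lb·ft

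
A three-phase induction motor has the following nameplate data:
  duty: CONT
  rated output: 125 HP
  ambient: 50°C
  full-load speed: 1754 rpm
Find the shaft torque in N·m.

P_out = 125 × 746 = 93250 W
ω = 2π × 1754/60 = 183.7 rad/s
τ = P_out/ω = 93250/183.7 = 508 N·m

508 N·m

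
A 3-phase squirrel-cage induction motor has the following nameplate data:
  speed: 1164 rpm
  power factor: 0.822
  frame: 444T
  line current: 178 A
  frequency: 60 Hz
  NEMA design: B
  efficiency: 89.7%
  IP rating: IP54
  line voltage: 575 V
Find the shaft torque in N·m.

1070 N·m

P_in = √3·V·I·cosφ = 1.732 × 575 × 178 × 0.822 = 145716 W
P_out = η·P_in = 0.897 × 145716 = 130707 W
n = 1164 rpm
ω = 2π×1164/60 = 121.9 rad/s
τ = P_out/ω = 130707/121.9 = 1070 N·m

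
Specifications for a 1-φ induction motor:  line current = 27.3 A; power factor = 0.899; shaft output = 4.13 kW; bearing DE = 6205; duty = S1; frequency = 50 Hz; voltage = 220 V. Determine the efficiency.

76.5 %

P_out = 4.13 kW = 4130 W
P_in = V·I·cosφ = 220 × 27.3 × 0.899 = 5399 W
η = P_out / P_in = 4130 / 5399 = 0.765 = 76.5%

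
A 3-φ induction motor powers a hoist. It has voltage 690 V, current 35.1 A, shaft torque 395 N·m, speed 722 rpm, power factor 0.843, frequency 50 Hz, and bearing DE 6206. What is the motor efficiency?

84.5 %

ω = 2π × 722/60 = 75.61 rad/s; P_out = τω = 395 × 75.61 = 29866 W
P_in = √3·V_L·I_L·cosφ = 1.732 × 690 × 35.1 × 0.843 = 35362 W
η = P_out / P_in = 29866 / 35362 = 0.845 = 84.5%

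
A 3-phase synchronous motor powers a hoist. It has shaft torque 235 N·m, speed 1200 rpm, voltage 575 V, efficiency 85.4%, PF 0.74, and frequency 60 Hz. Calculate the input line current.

ω = 2π×1200/60 = 125.7 rad/s; P_out = τω = 235 × 125.7 = 29540 W
P_in = P_out / η = 29540 / 0.854 = 34590 W
I_L = P_in / (√3·V_L·cosφ) = 34590 / (1.732 × 575 × 0.74) = 46.9 A

46.9 A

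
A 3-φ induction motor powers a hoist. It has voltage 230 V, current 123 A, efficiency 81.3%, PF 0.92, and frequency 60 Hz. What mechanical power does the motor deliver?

P_in = √3·V·I·cosφ = 1.732 × 230 × 123 × 0.92 = 45078 W
P_out = η·P_in = 0.813 × 45078 = 36648 W

36.6 kW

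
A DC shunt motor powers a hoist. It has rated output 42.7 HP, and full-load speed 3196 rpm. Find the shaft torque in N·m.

P_out = 42.7 × 746 = 31854 W
ω = 2π × 3196/60 = 334.7 rad/s
τ = P_out/ω = 31854/334.7 = 95.2 N·m

95.2 N·m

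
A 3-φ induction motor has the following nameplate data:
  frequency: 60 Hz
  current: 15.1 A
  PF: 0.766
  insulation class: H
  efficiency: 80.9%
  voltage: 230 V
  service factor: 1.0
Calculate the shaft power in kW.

3.73 kW

P_in = √3·V·I·cosφ = 1.732 × 230 × 15.1 × 0.766 = 4608 W
P_out = η·P_in = 0.809 × 4608 = 3728 W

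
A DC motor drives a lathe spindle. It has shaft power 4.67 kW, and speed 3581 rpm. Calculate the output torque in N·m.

12.5 N·m

ω = 2π × 3581/60 = 375 rad/s
τ = P/ω = 4670/375 = 12.5 N·m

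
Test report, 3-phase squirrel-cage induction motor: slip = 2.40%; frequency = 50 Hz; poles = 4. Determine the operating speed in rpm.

1464 rpm

n_s = 120f/p = 120×50/4 = 1500 rpm
n = n_s(1 − s) = 1500 × (1 − 0.024) = 1464 rpm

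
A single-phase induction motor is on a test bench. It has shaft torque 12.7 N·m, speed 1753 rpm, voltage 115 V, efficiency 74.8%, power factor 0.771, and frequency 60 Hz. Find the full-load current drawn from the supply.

35.2 A

ω = 2π×1753/60 = 183.6 rad/s; P_out = τω = 12.7 × 183.6 = 2332 W
P_in = P_out / η = 2332 / 0.748 = 3118 W
I = P_in / (V·cosφ) = 3118 / (115 × 0.771) = 35.2 A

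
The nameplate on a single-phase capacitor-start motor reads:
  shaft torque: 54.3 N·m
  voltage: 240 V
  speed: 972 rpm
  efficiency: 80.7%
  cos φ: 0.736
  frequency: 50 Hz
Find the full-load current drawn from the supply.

ω = 2π×972/60 = 101.8 rad/s; P_out = τω = 54.3 × 101.8 = 5528 W
P_in = P_out / η = 5528 / 0.807 = 6850 W
I = P_in / (V·cosφ) = 6850 / (240 × 0.736) = 38.8 A

38.8 A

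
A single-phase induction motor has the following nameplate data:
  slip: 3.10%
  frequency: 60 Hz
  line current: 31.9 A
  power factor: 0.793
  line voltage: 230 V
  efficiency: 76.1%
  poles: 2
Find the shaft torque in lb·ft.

P_in = V·I·cosφ = 230 × 31.9 × 0.793 = 5818 W
P_out = η·P_in = 0.761 × 5818 = 4427 W
n_s = 120×60/2 = 3600 rpm; n = 3600×(1−0.031) = 3488 rpm
ω = 2π×3488/60 = 365.3 rad/s
τ = P_out/ω = 4427/365.3 = 12.12 N·m
In lb·ft: 12.12/1.356 = 8.94 lb·ft

8.94 lb·ft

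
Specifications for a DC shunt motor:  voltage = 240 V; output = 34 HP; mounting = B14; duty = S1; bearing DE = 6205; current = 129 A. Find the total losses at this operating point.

P_in = V·I = 240×129 = 30960 W
P_out = 34×746 = 25364 W
Losses = P_in − P_out = 30960 − 25364 = 5596 W

5600 W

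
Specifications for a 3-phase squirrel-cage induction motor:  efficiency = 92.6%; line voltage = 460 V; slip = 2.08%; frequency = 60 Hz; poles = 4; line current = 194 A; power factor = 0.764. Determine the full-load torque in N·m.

592 N·m

P_in = √3·V·I·cosφ = 1.732 × 460 × 194 × 0.764 = 118087 W
P_out = η·P_in = 0.926 × 118087 = 109349 W
n_s = 120×60/4 = 1800 rpm; n = 1800×(1−0.0208) = 1763 rpm
ω = 2π×1763/60 = 184.6 rad/s
τ = P_out/ω = 109349/184.6 = 592 N·m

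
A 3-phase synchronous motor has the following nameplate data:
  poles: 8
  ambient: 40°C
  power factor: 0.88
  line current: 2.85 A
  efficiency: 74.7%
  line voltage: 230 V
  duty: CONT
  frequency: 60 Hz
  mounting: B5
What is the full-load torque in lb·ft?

5.84 lb·ft

P_in = √3·V·I·cosφ = 1.732 × 230 × 2.85 × 0.88 = 999 W
P_out = η·P_in = 0.747 × 999 = 746 W
n = n_s = 120×60/8 = 900 rpm (synchronous)
ω = 2π×900/60 = 94.25 rad/s
τ = P_out/ω = 746/94.25 = 7.915 N·m
In lb·ft: 7.915/1.356 = 5.84 lb·ft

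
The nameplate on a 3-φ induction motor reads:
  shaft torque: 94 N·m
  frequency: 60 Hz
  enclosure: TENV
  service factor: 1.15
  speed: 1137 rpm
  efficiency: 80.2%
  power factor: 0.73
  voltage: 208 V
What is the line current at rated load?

ω = 2π×1137/60 = 119.1 rad/s; P_out = τω = 94 × 119.1 = 11195 W
P_in = P_out / η = 11195 / 0.802 = 13959 W
I_L = P_in / (√3·V_L·cosφ) = 13959 / (1.732 × 208 × 0.73) = 53.1 A

53.1 A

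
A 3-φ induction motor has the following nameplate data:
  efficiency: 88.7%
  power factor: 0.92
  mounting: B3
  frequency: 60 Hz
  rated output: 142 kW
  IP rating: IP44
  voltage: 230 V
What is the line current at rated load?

P_out = 142 kW = 142000 W
P_in = P_out / η = 142000 / 0.887 = 160090 W
I_L = P_in / (√3·V_L·cosφ) = 160090 / (1.732 × 230 × 0.92) = 437 A

437 A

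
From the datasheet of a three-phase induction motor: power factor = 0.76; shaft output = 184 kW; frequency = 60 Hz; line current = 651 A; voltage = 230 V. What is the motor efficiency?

P_out = 184 kW = 184000 W
P_in = √3·V_L·I_L·cosφ = 1.732 × 230 × 651 × 0.76 = 197093 W
η = P_out / P_in = 184000 / 197093 = 0.934 = 93.4%

93.4 %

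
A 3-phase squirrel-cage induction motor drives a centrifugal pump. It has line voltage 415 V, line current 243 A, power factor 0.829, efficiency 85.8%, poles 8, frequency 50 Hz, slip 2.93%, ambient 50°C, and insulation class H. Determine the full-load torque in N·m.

P_in = √3·V·I·cosφ = 1.732 × 415 × 243 × 0.829 = 144796 W
P_out = η·P_in = 0.858 × 144796 = 124235 W
n_s = 120×50/8 = 750 rpm; n = 750×(1−0.0293) = 728 rpm
ω = 2π×728/60 = 76.24 rad/s
τ = P_out/ω = 124235/76.24 = 1630 N·m

1630 N·m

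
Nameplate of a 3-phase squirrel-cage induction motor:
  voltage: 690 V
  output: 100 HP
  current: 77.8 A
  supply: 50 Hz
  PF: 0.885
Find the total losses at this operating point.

P_in = √3·V·I·cosφ = 1.732×690×77.8×0.885 = 82285 W
P_out = 100×746 = 74600 W
Losses = P_in − P_out = 82285 − 74600 = 7685 W

7.69 kW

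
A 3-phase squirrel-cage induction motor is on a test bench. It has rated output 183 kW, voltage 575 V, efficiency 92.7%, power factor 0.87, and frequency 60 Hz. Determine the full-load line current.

P_out = 183 kW = 183000 W
P_in = P_out / η = 183000 / 0.927 = 197411 W
I_L = P_in / (√3·V_L·cosφ) = 197411 / (1.732 × 575 × 0.87) = 228 A

228 A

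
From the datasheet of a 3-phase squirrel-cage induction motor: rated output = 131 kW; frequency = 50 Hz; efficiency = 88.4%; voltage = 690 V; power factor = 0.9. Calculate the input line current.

P_out = 131 kW = 131000 W
P_in = P_out / η = 131000 / 0.884 = 148190 W
I_L = P_in / (√3·V_L·cosφ) = 148190 / (1.732 × 690 × 0.9) = 138 A

138 A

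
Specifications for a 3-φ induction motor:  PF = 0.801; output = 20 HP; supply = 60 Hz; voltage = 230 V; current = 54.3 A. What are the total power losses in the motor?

P_in = √3·V·I·cosφ = 1.732×230×54.3×0.801 = 17326 W
P_out = 20×746 = 14920 W
Losses = P_in − P_out = 17326 − 14920 = 2406 W

2410 W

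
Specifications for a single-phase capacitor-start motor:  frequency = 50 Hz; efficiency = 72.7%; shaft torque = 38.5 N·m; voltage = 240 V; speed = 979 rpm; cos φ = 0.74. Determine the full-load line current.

ω = 2π×979/60 = 102.5 rad/s; P_out = τω = 38.5 × 102.5 = 3946 W
P_in = P_out / η = 3946 / 0.727 = 5428 W
I = P_in / (V·cosφ) = 5428 / (240 × 0.74) = 30.6 A

30.6 A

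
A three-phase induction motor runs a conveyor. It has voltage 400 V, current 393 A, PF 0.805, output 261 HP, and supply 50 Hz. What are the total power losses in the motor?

24500 W

P_in = √3·V·I·cosφ = 1.732×400×393×0.805 = 219178 W
P_out = 261×746 = 194706 W
Losses = P_in − P_out = 219178 − 194706 = 24472 W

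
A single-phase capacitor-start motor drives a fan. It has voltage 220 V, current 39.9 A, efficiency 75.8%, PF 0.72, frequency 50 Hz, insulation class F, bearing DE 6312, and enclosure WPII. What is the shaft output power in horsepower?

6.42 HP

P_in = V·I·cosφ = 220 × 39.9 × 0.72 = 6320 W
P_out = η·P_in = 0.758 × 6320 = 4791 W
= 4791/746 = 6.42 HP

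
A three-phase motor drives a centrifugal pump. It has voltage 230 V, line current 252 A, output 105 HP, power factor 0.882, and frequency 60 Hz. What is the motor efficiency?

P_out = 105 × 746 = 78330 W
P_in = √3·V_L·I_L·cosφ = 1.732 × 230 × 252 × 0.882 = 88541 W
η = P_out / P_in = 78330 / 88541 = 0.885 = 88.5%

88.5 %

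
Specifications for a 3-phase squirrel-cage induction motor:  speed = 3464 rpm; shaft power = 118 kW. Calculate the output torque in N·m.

325 N·m

ω = 2π × 3464/60 = 362.7 rad/s
τ = P/ω = 118000/362.7 = 325 N·m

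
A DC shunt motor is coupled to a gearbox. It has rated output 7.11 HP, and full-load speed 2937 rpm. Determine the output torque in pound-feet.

P_out = 7.11 × 746 = 5304 W
ω = 2π × 2937/60 = 307.6 rad/s
τ = P_out/ω = 5304/307.6 = 17.24 N·m
In lb·ft: 17.24/1.356 = 12.7 lb·ft

12.7 lb·ft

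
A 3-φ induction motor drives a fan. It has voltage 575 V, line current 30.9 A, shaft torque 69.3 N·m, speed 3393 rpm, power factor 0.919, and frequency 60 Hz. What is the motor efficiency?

ω = 2π × 3393/60 = 355.3 rad/s; P_out = τω = 69.3 × 355.3 = 24622 W
P_in = √3·V_L·I_L·cosφ = 1.732 × 575 × 30.9 × 0.919 = 28281 W
η = P_out / P_in = 24622 / 28281 = 0.871 = 87.1%

87.1 %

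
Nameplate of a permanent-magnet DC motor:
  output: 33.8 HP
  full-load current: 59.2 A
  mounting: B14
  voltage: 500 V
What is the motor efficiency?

P_out = 33.8 × 746 = 25215 W
P_in = V·I = 500 × 59.2 = 29600 W
η = P_out / P_in = 25215 / 29600 = 0.852 = 85.2%

85.2 %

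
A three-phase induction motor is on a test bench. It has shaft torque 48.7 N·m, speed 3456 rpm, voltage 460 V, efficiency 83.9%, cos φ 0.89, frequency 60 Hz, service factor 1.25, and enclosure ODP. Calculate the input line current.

ω = 2π×3456/60 = 361.9 rad/s; P_out = τω = 48.7 × 361.9 = 17625 W
P_in = P_out / η = 17625 / 0.839 = 21007 W
I_L = P_in / (√3·V_L·cosφ) = 21007 / (1.732 × 460 × 0.89) = 29.6 A

29.6 A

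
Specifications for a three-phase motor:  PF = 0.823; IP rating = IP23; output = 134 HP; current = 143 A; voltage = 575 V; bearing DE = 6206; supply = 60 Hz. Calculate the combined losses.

P_in = √3·V·I·cosφ = 1.732×575×143×0.823 = 117206 W
P_out = 134×746 = 99964 W
Losses = P_in − P_out = 117206 − 99964 = 17242 W

17.2 kW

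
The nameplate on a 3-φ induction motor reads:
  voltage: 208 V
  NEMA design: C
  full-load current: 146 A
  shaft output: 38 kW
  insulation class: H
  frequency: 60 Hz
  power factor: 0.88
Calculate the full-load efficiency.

P_out = 38 kW = 38000 W
P_in = √3·V_L·I_L·cosφ = 1.732 × 208 × 146 × 0.88 = 46286 W
η = P_out / P_in = 38000 / 46286 = 0.821 = 82.1%

82.1 %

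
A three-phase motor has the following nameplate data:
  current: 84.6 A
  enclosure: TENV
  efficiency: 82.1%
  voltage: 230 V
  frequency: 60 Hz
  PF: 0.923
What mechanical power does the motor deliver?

25.5 kW

P_in = √3·V·I·cosφ = 1.732 × 230 × 84.6 × 0.923 = 31106 W
P_out = η·P_in = 0.821 × 31106 = 25538 W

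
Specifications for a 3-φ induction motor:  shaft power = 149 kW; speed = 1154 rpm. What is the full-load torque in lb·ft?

ω = 2π × 1154/60 = 120.8 rad/s
τ = P/ω = 149000/120.8 = 1233 N·m
In lb·ft: 1233/1.356 = 909 lb·ft

909 lb·ft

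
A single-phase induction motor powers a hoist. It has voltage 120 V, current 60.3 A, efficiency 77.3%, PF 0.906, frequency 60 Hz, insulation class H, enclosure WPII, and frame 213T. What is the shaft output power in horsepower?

P_in = V·I·cosφ = 120 × 60.3 × 0.906 = 6556 W
P_out = η·P_in = 0.773 × 6556 = 5068 W
= 5068/746 = 6.79 HP

6.79 HP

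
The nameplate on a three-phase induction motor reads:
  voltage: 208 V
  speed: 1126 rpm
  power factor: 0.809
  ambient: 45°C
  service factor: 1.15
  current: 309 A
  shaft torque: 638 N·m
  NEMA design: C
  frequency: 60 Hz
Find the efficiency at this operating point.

83.5 %

ω = 2π × 1126/60 = 117.9 rad/s; P_out = τω = 638 × 117.9 = 75220 W
P_in = √3·V_L·I_L·cosφ = 1.732 × 208 × 309 × 0.809 = 90057 W
η = P_out / P_in = 75220 / 90057 = 0.835 = 83.5%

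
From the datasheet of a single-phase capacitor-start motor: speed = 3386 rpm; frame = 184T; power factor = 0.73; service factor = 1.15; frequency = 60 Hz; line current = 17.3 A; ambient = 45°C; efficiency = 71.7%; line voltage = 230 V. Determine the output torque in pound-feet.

P_in = V·I·cosφ = 230 × 17.3 × 0.73 = 2905 W
P_out = η·P_in = 0.717 × 2905 = 2083 W
n = 3386 rpm
ω = 2π×3386/60 = 354.6 rad/s
τ = P_out/ω = 2083/354.6 = 5.874 N·m
In lb·ft: 5.874/1.356 = 4.33 lb·ft

4.33 lb·ft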